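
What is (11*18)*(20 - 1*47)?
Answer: -5346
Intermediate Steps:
(11*18)*(20 - 1*47) = 198*(20 - 47) = 198*(-27) = -5346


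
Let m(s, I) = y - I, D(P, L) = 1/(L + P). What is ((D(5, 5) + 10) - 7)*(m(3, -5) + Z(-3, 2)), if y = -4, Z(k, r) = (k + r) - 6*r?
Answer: -186/5 ≈ -37.200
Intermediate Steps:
Z(k, r) = k - 5*r
m(s, I) = -4 - I
((D(5, 5) + 10) - 7)*(m(3, -5) + Z(-3, 2)) = ((1/(5 + 5) + 10) - 7)*((-4 - 1*(-5)) + (-3 - 5*2)) = ((1/10 + 10) - 7)*((-4 + 5) + (-3 - 10)) = ((⅒ + 10) - 7)*(1 - 13) = (101/10 - 7)*(-12) = (31/10)*(-12) = -186/5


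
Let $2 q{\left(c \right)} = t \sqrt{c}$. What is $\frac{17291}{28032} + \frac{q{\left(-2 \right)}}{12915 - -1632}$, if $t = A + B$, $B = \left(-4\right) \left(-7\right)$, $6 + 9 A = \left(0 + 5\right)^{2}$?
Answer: $\frac{17291}{28032} + \frac{271 i \sqrt{2}}{261846} \approx 0.61683 + 0.0014637 i$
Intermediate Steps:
$A = \frac{19}{9}$ ($A = - \frac{2}{3} + \frac{\left(0 + 5\right)^{2}}{9} = - \frac{2}{3} + \frac{5^{2}}{9} = - \frac{2}{3} + \frac{1}{9} \cdot 25 = - \frac{2}{3} + \frac{25}{9} = \frac{19}{9} \approx 2.1111$)
$B = 28$
$t = \frac{271}{9}$ ($t = \frac{19}{9} + 28 = \frac{271}{9} \approx 30.111$)
$q{\left(c \right)} = \frac{271 \sqrt{c}}{18}$ ($q{\left(c \right)} = \frac{\frac{271}{9} \sqrt{c}}{2} = \frac{271 \sqrt{c}}{18}$)
$\frac{17291}{28032} + \frac{q{\left(-2 \right)}}{12915 - -1632} = \frac{17291}{28032} + \frac{\frac{271}{18} \sqrt{-2}}{12915 - -1632} = 17291 \cdot \frac{1}{28032} + \frac{\frac{271}{18} i \sqrt{2}}{12915 + 1632} = \frac{17291}{28032} + \frac{\frac{271}{18} i \sqrt{2}}{14547} = \frac{17291}{28032} + \frac{271 i \sqrt{2}}{18} \cdot \frac{1}{14547} = \frac{17291}{28032} + \frac{271 i \sqrt{2}}{261846}$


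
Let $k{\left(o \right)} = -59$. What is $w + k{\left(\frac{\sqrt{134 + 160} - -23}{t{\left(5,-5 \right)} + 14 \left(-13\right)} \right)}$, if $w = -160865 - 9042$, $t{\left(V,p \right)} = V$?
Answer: $-169966$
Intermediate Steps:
$w = -169907$
$w + k{\left(\frac{\sqrt{134 + 160} - -23}{t{\left(5,-5 \right)} + 14 \left(-13\right)} \right)} = -169907 - 59 = -169966$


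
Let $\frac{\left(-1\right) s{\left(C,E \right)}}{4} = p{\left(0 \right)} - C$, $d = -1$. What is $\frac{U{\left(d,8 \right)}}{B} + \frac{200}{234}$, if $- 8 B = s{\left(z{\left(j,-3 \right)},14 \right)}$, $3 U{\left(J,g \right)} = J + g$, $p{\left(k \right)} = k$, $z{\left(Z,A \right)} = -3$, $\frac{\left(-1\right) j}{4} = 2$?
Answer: $\frac{94}{39} \approx 2.4103$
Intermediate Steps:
$j = -8$ ($j = \left(-4\right) 2 = -8$)
$U{\left(J,g \right)} = \frac{J}{3} + \frac{g}{3}$ ($U{\left(J,g \right)} = \frac{J + g}{3} = \frac{J}{3} + \frac{g}{3}$)
$s{\left(C,E \right)} = 4 C$ ($s{\left(C,E \right)} = - 4 \left(0 - C\right) = - 4 \left(- C\right) = 4 C$)
$B = \frac{3}{2}$ ($B = - \frac{4 \left(-3\right)}{8} = \left(- \frac{1}{8}\right) \left(-12\right) = \frac{3}{2} \approx 1.5$)
$\frac{U{\left(d,8 \right)}}{B} + \frac{200}{234} = \frac{\frac{1}{3} \left(-1\right) + \frac{1}{3} \cdot 8}{\frac{3}{2}} + \frac{200}{234} = \left(- \frac{1}{3} + \frac{8}{3}\right) \frac{2}{3} + 200 \cdot \frac{1}{234} = \frac{7}{3} \cdot \frac{2}{3} + \frac{100}{117} = \frac{14}{9} + \frac{100}{117} = \frac{94}{39}$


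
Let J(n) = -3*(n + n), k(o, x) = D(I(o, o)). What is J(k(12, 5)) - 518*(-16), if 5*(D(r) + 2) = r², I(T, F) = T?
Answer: 40636/5 ≈ 8127.2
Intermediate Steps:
D(r) = -2 + r²/5
k(o, x) = -2 + o²/5
J(n) = -6*n
J(k(12, 5)) - 518*(-16) = -6*(-2 + (⅕)*12²) - 518*(-16) = -6*(-2 + (⅕)*144) + 8288 = -6*(-2 + 144/5) + 8288 = -6*134/5 + 8288 = -804/5 + 8288 = 40636/5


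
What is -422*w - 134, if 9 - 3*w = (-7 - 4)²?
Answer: 46862/3 ≈ 15621.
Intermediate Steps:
w = -112/3 (w = 3 - (-7 - 4)²/3 = 3 - ⅓*(-11)² = 3 - ⅓*121 = 3 - 121/3 = -112/3 ≈ -37.333)
-422*w - 134 = -422*(-112/3) - 134 = 47264/3 - 134 = 46862/3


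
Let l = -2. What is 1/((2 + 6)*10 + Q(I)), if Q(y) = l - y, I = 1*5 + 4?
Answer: 1/69 ≈ 0.014493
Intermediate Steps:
I = 9 (I = 5 + 4 = 9)
Q(y) = -2 - y
1/((2 + 6)*10 + Q(I)) = 1/((2 + 6)*10 + (-2 - 1*9)) = 1/(8*10 + (-2 - 9)) = 1/(80 - 11) = 1/69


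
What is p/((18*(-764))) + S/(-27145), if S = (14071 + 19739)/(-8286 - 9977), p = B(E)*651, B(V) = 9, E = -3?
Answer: -9219457863/21642990808 ≈ -0.42598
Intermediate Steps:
p = 5859 (p = 9*651 = 5859)
S = -4830/2609 (S = 33810/(-18263) = 33810*(-1/18263) = -4830/2609 ≈ -1.8513)
p/((18*(-764))) + S/(-27145) = 5859/((18*(-764))) - 4830/2609/(-27145) = 5859/(-13752) - 4830/2609*(-1/27145) = 5859*(-1/13752) + 966/14164261 = -651/1528 + 966/14164261 = -9219457863/21642990808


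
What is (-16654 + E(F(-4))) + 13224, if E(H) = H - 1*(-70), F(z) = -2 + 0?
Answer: -3362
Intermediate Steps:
F(z) = -2
E(H) = 70 + H (E(H) = H + 70 = 70 + H)
(-16654 + E(F(-4))) + 13224 = (-16654 + (70 - 2)) + 13224 = (-16654 + 68) + 13224 = -16586 + 13224 = -3362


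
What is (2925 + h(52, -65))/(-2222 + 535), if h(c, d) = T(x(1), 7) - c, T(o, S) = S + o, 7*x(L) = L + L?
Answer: -20162/11809 ≈ -1.7073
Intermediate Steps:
x(L) = 2*L/7 (x(L) = (L + L)/7 = (2*L)/7 = 2*L/7)
h(c, d) = 51/7 - c (h(c, d) = (7 + (2/7)*1) - c = (7 + 2/7) - c = 51/7 - c)
(2925 + h(52, -65))/(-2222 + 535) = (2925 + (51/7 - 1*52))/(-2222 + 535) = (2925 + (51/7 - 52))/(-1687) = (2925 - 313/7)*(-1/1687) = (20162/7)*(-1/1687) = -20162/11809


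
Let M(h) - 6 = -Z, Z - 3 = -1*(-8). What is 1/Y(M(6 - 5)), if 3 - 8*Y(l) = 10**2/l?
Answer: 8/23 ≈ 0.34783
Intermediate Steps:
Z = 11 (Z = 3 - 1*(-8) = 3 + 8 = 11)
M(h) = -5 (M(h) = 6 - 1*11 = 6 - 11 = -5)
Y(l) = 3/8 - 25/(2*l) (Y(l) = 3/8 - 10**2/(8*l) = 3/8 - 25/(2*l))
1/Y(M(6 - 5)) = 1/((1/8)*(-100 + 3*(-5))/(-5)) = 1/((1/8)*(-1/5)*(-100 - 15)) = 1/((1/8)*(-1/5)*(-115)) = 1/(23/8) = 8/23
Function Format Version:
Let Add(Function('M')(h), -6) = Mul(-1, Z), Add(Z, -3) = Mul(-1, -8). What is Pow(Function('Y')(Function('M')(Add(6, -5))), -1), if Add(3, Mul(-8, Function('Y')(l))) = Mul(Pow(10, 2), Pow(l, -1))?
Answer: Rational(8, 23) ≈ 0.34783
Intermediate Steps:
Z = 11 (Z = Add(3, Mul(-1, -8)) = Add(3, 8) = 11)
Function('M')(h) = -5 (Function('M')(h) = Add(6, Mul(-1, 11)) = Add(6, -11) = -5)
Function('Y')(l) = Add(Rational(3, 8), Mul(Rational(-25, 2), Pow(l, -1))) (Function('Y')(l) = Add(Rational(3, 8), Mul(Rational(-1, 8), Mul(Pow(10, 2), Pow(l, -1)))) = Add(Rational(3, 8), Mul(Rational(-1, 8), Mul(100, Pow(l, -1)))) = Add(Rational(3, 8), Mul(Rational(-25, 2), Pow(l, -1))))
Pow(Function('Y')(Function('M')(Add(6, -5))), -1) = Pow(Mul(Rational(1, 8), Pow(-5, -1), Add(-100, Mul(3, -5))), -1) = Pow(Mul(Rational(1, 8), Rational(-1, 5), Add(-100, -15)), -1) = Pow(Mul(Rational(1, 8), Rational(-1, 5), -115), -1) = Pow(Rational(23, 8), -1) = Rational(8, 23)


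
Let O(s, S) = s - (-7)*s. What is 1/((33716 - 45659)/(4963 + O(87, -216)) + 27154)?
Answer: 5659/153652543 ≈ 3.6830e-5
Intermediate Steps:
O(s, S) = 8*s (O(s, S) = s + 7*s = 8*s)
1/((33716 - 45659)/(4963 + O(87, -216)) + 27154) = 1/((33716 - 45659)/(4963 + 8*87) + 27154) = 1/(-11943/(4963 + 696) + 27154) = 1/(-11943/5659 + 27154) = 1/(153652543/5659) = 5659/153652543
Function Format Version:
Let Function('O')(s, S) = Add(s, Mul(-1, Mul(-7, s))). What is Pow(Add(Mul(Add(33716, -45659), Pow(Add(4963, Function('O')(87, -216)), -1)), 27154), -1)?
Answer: Rational(5659, 153652543) ≈ 3.6830e-5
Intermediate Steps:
Function('O')(s, S) = Mul(8, s) (Function('O')(s, S) = Add(s, Mul(7, s)) = Mul(8, s))
Pow(Add(Mul(Add(33716, -45659), Pow(Add(4963, Function('O')(87, -216)), -1)), 27154), -1) = Pow(Add(Mul(Add(33716, -45659), Pow(Add(4963, Mul(8, 87)), -1)), 27154), -1) = Pow(Add(Mul(-11943, Pow(Add(4963, 696), -1)), 27154), -1) = Pow(Add(Mul(-11943, Pow(5659, -1)), 27154), -1) = Pow(Add(Mul(-11943, Rational(1, 5659)), 27154), -1) = Pow(Add(Rational(-11943, 5659), 27154), -1) = Pow(Rational(153652543, 5659), -1) = Rational(5659, 153652543)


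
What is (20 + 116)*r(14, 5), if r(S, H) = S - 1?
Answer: 1768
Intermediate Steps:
r(S, H) = -1 + S
(20 + 116)*r(14, 5) = (20 + 116)*(-1 + 14) = 136*13 = 1768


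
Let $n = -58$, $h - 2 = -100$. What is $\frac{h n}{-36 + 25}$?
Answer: $- \frac{5684}{11} \approx -516.73$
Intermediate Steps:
$h = -98$ ($h = 2 - 100 = -98$)
$\frac{h n}{-36 + 25} = \frac{\left(-98\right) \left(-58\right)}{-36 + 25} = \frac{5684}{-11} = 5684 \left(- \frac{1}{11}\right) = - \frac{5684}{11}$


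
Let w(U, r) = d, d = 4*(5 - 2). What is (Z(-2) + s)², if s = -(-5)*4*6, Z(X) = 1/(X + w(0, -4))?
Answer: 1442401/100 ≈ 14424.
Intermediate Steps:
d = 12 (d = 4*3 = 12)
w(U, r) = 12
Z(X) = 1/(12 + X) (Z(X) = 1/(X + 12) = 1/(12 + X))
s = 120 (s = -1*(-20)*6 = 20*6 = 120)
(Z(-2) + s)² = (1/(12 - 2) + 120)² = (1/10 + 120)² = (⅒ + 120)² = (1201/10)² = 1442401/100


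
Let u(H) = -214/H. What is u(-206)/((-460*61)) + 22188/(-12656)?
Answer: -1002010438/571533095 ≈ -1.7532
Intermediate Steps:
u(-206)/((-460*61)) + 22188/(-12656) = (-214/(-206))/((-460*61)) + 22188/(-12656) = -214*(-1/206)/(-28060) + 22188*(-1/12656) = (107/103)*(-1/28060) - 5547/3164 = -107/2890180 - 5547/3164 = -1002010438/571533095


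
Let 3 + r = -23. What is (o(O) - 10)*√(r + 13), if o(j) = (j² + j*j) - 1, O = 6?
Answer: 61*I*√13 ≈ 219.94*I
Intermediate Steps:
r = -26 (r = -3 - 23 = -26)
o(j) = -1 + 2*j² (o(j) = (j² + j²) - 1 = 2*j² - 1 = -1 + 2*j²)
(o(O) - 10)*√(r + 13) = ((-1 + 2*6²) - 10)*√(-26 + 13) = ((-1 + 2*36) - 10)*√(-13) = ((-1 + 72) - 10)*(I*√13) = (71 - 10)*(I*√13) = 61*(I*√13) = 61*I*√13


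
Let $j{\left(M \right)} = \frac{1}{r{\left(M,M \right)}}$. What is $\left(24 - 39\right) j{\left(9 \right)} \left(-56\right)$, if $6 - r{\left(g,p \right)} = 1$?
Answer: $168$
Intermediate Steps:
$r{\left(g,p \right)} = 5$ ($r{\left(g,p \right)} = 6 - 1 = 5$)
$j{\left(M \right)} = \frac{1}{5}$
$\left(24 - 39\right) j{\left(9 \right)} \left(-56\right) = \left(24 - 39\right) \frac{1}{5} \left(-56\right) = \left(-15\right) \frac{1}{5} \left(-56\right) = \left(-3\right) \left(-56\right) = 168$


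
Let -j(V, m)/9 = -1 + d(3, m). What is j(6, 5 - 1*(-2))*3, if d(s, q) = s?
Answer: -54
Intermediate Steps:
j(V, m) = -18 (j(V, m) = -9*(-1 + 3) = -9*2 = -18)
j(6, 5 - 1*(-2))*3 = -18*3 = -54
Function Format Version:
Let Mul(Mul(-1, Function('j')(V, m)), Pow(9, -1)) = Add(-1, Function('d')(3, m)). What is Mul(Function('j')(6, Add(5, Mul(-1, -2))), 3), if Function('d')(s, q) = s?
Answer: -54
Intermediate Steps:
Function('j')(V, m) = -18 (Function('j')(V, m) = Mul(-9, Add(-1, 3)) = Mul(-9, 2) = -18)
Mul(Function('j')(6, Add(5, Mul(-1, -2))), 3) = Mul(-18, 3) = -54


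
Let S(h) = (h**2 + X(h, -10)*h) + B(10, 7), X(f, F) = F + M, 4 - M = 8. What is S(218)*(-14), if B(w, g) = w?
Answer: -622748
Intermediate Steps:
M = -4 (M = 4 - 1*8 = 4 - 8 = -4)
X(f, F) = -4 + F (X(f, F) = F - 4 = -4 + F)
S(h) = 10 + h**2 - 14*h (S(h) = (h**2 + (-4 - 10)*h) + 10 = (h**2 - 14*h) + 10 = 10 + h**2 - 14*h)
S(218)*(-14) = (10 + 218**2 - 14*218)*(-14) = (10 + 47524 - 3052)*(-14) = 44482*(-14) = -622748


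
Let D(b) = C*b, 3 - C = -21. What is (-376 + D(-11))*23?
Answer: -14720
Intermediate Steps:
C = 24 (C = 3 - 1*(-21) = 3 + 21 = 24)
D(b) = 24*b
(-376 + D(-11))*23 = (-376 + 24*(-11))*23 = (-376 - 264)*23 = -640*23 = -14720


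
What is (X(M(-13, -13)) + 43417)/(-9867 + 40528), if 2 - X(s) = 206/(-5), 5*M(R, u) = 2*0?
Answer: 217301/153305 ≈ 1.4174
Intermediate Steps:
M(R, u) = 0 (M(R, u) = (2*0)/5 = (⅕)*0 = 0)
X(s) = 216/5 (X(s) = 2 - 206/(-5) = 2 - 206*(-1)/5 = 2 - 1*(-206/5) = 2 + 206/5 = 216/5)
(X(M(-13, -13)) + 43417)/(-9867 + 40528) = (216/5 + 43417)/(-9867 + 40528) = (217301/5)/30661 = (217301/5)*(1/30661) = 217301/153305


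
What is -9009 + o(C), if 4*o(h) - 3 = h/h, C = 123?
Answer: -9008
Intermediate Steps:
o(h) = 1 (o(h) = ¾ + (h/h)/4 = ¾ + (¼)*1 = ¾ + ¼ = 1)
-9009 + o(C) = -9009 + 1 = -9008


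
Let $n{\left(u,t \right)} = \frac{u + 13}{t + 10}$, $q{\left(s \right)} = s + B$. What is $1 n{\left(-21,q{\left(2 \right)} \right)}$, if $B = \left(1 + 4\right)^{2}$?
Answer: $- \frac{8}{37} \approx -0.21622$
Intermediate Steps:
$B = 25$ ($B = 5^{2} = 25$)
$q{\left(s \right)} = 25 + s$ ($q{\left(s \right)} = s + 25 = 25 + s$)
$n{\left(u,t \right)} = \frac{13 + u}{10 + t}$
$1 n{\left(-21,q{\left(2 \right)} \right)} = 1 \frac{13 - 21}{10 + \left(25 + 2\right)} = 1 \frac{1}{10 + 27} \left(-8\right) = 1 \cdot \frac{1}{37} \left(-8\right) = 1 \left(- \frac{8}{37}\right) = - \frac{8}{37}$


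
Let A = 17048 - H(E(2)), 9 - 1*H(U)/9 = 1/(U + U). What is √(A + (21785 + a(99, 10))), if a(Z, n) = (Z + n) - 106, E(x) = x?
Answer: √155029/2 ≈ 196.87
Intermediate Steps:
a(Z, n) = -106 + Z + n
H(U) = 81 - 9/(2*U) (H(U) = 81 - 9/(U + U) = 81 - 9*1/(2*U) = 81 - 9/(2*U))
A = 67877/4 (A = 17048 - (81 - 9/2/2) = 17048 - (81 - 9/2*½) = 17048 - (81 - 9/4) = 17048 - 1*315/4 = 17048 - 315/4 = 67877/4 ≈ 16969.)
√(A + (21785 + a(99, 10))) = √(67877/4 + (21785 + (-106 + 99 + 10))) = √(67877/4 + (21785 + 3)) = √(67877/4 + 21788) = √(155029/4) = √155029/2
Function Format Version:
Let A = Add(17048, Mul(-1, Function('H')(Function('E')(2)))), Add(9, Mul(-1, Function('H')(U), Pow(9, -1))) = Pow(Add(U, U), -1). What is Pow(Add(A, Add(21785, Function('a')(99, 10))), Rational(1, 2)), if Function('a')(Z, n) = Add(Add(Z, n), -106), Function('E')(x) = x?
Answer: Mul(Rational(1, 2), Pow(155029, Rational(1, 2))) ≈ 196.87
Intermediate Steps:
Function('a')(Z, n) = Add(-106, Z, n)
Function('H')(U) = Add(81, Mul(Rational(-9, 2), Pow(U, -1))) (Function('H')(U) = Add(81, Mul(-9, Pow(Add(U, U), -1))) = Add(81, Mul(-9, Pow(Mul(2, U), -1))) = Add(81, Mul(-9, Mul(Rational(1, 2), Pow(U, -1)))) = Add(81, Mul(Rational(-9, 2), Pow(U, -1))))
A = Rational(67877, 4) (A = Add(17048, Mul(-1, Add(81, Mul(Rational(-9, 2), Pow(2, -1))))) = Add(17048, Mul(-1, Add(81, Mul(Rational(-9, 2), Rational(1, 2))))) = Add(17048, Mul(-1, Add(81, Rational(-9, 4)))) = Add(17048, Mul(-1, Rational(315, 4))) = Add(17048, Rational(-315, 4)) = Rational(67877, 4) ≈ 16969.)
Pow(Add(A, Add(21785, Function('a')(99, 10))), Rational(1, 2)) = Pow(Add(Rational(67877, 4), Add(21785, Add(-106, 99, 10))), Rational(1, 2)) = Pow(Add(Rational(67877, 4), Add(21785, 3)), Rational(1, 2)) = Pow(Add(Rational(67877, 4), 21788), Rational(1, 2)) = Pow(Rational(155029, 4), Rational(1, 2)) = Mul(Rational(1, 2), Pow(155029, Rational(1, 2)))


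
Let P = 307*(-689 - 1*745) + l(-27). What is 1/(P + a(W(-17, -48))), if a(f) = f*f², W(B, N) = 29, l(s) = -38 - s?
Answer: -1/415860 ≈ -2.4047e-6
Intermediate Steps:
a(f) = f³
P = -440249 (P = 307*(-689 - 1*745) + (-38 - 1*(-27)) = 307*(-689 - 745) + (-38 + 27) = 307*(-1434) - 11 = -440238 - 11 = -440249)
1/(P + a(W(-17, -48))) = 1/(-440249 + 29³) = 1/(-440249 + 24389) = 1/(-415860) = -1/415860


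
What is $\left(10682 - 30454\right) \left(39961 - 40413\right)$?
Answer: $8936944$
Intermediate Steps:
$\left(10682 - 30454\right) \left(39961 - 40413\right) = \left(-19772\right) \left(-452\right) = 8936944$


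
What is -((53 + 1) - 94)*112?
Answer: 4480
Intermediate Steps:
-((53 + 1) - 94)*112 = -(54 - 94)*112 = -(-40)*112 = -1*(-4480) = 4480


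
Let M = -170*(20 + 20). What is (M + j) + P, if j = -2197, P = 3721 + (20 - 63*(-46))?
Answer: -2358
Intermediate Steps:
M = -6800 (M = -170*40 = -6800)
P = 6639 (P = 3721 + (20 + 2898) = 3721 + 2918 = 6639)
(M + j) + P = (-6800 - 2197) + 6639 = -8997 + 6639 = -2358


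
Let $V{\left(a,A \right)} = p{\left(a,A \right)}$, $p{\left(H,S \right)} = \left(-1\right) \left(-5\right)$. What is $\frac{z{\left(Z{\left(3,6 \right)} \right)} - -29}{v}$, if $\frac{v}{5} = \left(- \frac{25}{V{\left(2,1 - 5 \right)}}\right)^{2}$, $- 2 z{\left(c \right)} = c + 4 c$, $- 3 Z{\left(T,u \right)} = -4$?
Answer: $\frac{77}{375} \approx 0.20533$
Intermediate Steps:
$p{\left(H,S \right)} = 5$
$Z{\left(T,u \right)} = \frac{4}{3}$ ($Z{\left(T,u \right)} = \left(- \frac{1}{3}\right) \left(-4\right) = \frac{4}{3}$)
$V{\left(a,A \right)} = 5$
$z{\left(c \right)} = - \frac{5 c}{2}$ ($z{\left(c \right)} = - \frac{c + 4 c}{2} = - \frac{5 c}{2}$)
$v = 125$ ($v = 5 \left(- \frac{25}{5}\right)^{2} = 5 \left(\left(-25\right) \frac{1}{5}\right)^{2} = 5 \left(-5\right)^{2} = 5 \cdot 25 = 125$)
$\frac{z{\left(Z{\left(3,6 \right)} \right)} - -29}{v} = \frac{\left(- \frac{5}{2}\right) \frac{4}{3} - -29}{125} = \left(- \frac{10}{3} + 29\right) \frac{1}{125} = \frac{77}{3} \cdot \frac{1}{125} = \frac{77}{375}$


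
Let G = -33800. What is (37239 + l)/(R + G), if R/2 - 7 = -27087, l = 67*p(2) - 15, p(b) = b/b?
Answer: -37291/87960 ≈ -0.42395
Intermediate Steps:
p(b) = 1
l = 52 (l = 67*1 - 15 = 67 - 15 = 52)
R = -54160 (R = 14 + 2*(-27087) = 14 - 54174 = -54160)
(37239 + l)/(R + G) = (37239 + 52)/(-54160 - 33800) = 37291/(-87960) = 37291*(-1/87960) = -37291/87960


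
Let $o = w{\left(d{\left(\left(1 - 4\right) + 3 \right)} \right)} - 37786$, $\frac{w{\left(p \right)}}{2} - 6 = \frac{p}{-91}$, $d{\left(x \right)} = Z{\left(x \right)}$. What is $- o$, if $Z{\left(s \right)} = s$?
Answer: $37774$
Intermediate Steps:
$d{\left(x \right)} = x$
$w{\left(p \right)} = 12 - \frac{2 p}{91}$ ($w{\left(p \right)} = 12 + 2 \frac{p}{-91} = 12 + 2 p \left(- \frac{1}{91}\right) = 12 + 2 \left(- \frac{p}{91}\right) = 12 - \frac{2 p}{91}$)
$o = -37774$ ($o = \left(12 - \frac{2 \left(\left(1 - 4\right) + 3\right)}{91}\right) - 37786 = \left(12 - \frac{2 \left(-3 + 3\right)}{91}\right) - 37786 = \left(12 - 0\right) - 37786 = \left(12 + 0\right) - 37786 = 12 - 37786 = -37774$)
$- o = \left(-1\right) \left(-37774\right) = 37774$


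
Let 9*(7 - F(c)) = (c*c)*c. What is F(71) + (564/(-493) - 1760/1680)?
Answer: -1235001518/31059 ≈ -39763.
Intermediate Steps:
F(c) = 7 - c**3/9 (F(c) = 7 - c*c*c/9 = 7 - c**2*c/9 = 7 - c**3/9)
F(71) + (564/(-493) - 1760/1680) = (7 - 1/9*71**3) + (564/(-493) - 1760/1680) = (7 - 1/9*357911) + (564*(-1/493) - 1760*1/1680) = (7 - 357911/9) + (-564/493 - 22/21) = -357848/9 - 22690/10353 = -1235001518/31059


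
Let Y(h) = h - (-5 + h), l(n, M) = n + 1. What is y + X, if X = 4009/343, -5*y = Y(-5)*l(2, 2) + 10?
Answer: 2294/343 ≈ 6.6880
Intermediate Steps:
l(n, M) = 1 + n
Y(h) = 5 (Y(h) = h + (5 - h) = 5)
y = -5 (y = -(5*(1 + 2) + 10)/5 = -(5*3 + 10)/5 = -(15 + 10)/5 = -⅕*25 = -5)
X = 4009/343 (X = 4009*(1/343) = 4009/343 ≈ 11.688)
y + X = -5 + 4009/343 = 2294/343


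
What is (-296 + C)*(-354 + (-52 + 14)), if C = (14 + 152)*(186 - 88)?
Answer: -6261024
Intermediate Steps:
C = 16268 (C = 166*98 = 16268)
(-296 + C)*(-354 + (-52 + 14)) = (-296 + 16268)*(-354 + (-52 + 14)) = 15972*(-354 - 38) = 15972*(-392) = -6261024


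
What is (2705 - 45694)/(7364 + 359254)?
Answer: -42989/366618 ≈ -0.11726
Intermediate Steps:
(2705 - 45694)/(7364 + 359254) = -42989/366618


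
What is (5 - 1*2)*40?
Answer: 120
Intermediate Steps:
(5 - 1*2)*40 = (5 - 2)*40 = 3*40 = 120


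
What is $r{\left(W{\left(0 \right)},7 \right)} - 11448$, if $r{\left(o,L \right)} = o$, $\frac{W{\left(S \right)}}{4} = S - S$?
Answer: $-11448$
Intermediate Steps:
$W{\left(S \right)} = 0$ ($W{\left(S \right)} = 4 \left(S - S\right) = 4 \cdot 0 = 0$)
$r{\left(W{\left(0 \right)},7 \right)} - 11448 = 0 - 11448 = -11448$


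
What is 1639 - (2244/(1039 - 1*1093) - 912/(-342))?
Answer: 15101/9 ≈ 1677.9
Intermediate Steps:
1639 - (2244/(1039 - 1*1093) - 912/(-342)) = 1639 - (2244/(1039 - 1093) - 912*(-1/342)) = 1639 - (2244/(-54) + 8/3) = 1639 - (2244*(-1/54) + 8/3) = 1639 - (-374/9 + 8/3) = 1639 - 1*(-350/9) = 1639 + 350/9 = 15101/9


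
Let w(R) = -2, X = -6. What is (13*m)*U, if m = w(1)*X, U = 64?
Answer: 9984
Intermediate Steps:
m = 12 (m = -2*(-6) = 12)
(13*m)*U = (13*12)*64 = 156*64 = 9984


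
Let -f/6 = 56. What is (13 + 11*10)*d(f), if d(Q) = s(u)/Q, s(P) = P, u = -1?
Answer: 41/112 ≈ 0.36607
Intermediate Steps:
f = -336 (f = -6*56 = -336)
d(Q) = -1/Q
(13 + 11*10)*d(f) = (13 + 11*10)*(-1/(-336)) = (13 + 110)*(-1*(-1/336)) = 123*(1/336) = 41/112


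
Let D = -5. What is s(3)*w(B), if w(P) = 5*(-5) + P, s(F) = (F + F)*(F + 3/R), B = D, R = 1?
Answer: -1080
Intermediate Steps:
B = -5
s(F) = 2*F*(3 + F) (s(F) = (F + F)*(F + 3/1) = (2*F)*(F + 3*1) = (2*F)*(F + 3) = (2*F)*(3 + F) = 2*F*(3 + F))
w(P) = -25 + P
s(3)*w(B) = (2*3*(3 + 3))*(-25 - 5) = (2*3*6)*(-30) = 36*(-30) = -1080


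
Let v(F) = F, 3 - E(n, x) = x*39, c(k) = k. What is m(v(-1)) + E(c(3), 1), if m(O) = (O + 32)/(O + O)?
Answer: -103/2 ≈ -51.500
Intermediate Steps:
E(n, x) = 3 - 39*x (E(n, x) = 3 - x*39 = 3 - 39*x)
m(O) = (32 + O)/(2*O) (m(O) = (32 + O)/((2*O)) = (32 + O)*(1/(2*O)) = (32 + O)/(2*O))
m(v(-1)) + E(c(3), 1) = (½)*(32 - 1)/(-1) + (3 - 39*1) = (½)*(-1)*31 + (3 - 39) = -31/2 - 36 = -103/2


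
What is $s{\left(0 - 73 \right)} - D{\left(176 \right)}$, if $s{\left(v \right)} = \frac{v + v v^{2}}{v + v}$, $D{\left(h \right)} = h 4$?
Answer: $1961$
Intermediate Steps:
$D{\left(h \right)} = 4 h$
$s{\left(v \right)} = \frac{v + v^{3}}{2 v}$
$s{\left(0 - 73 \right)} - D{\left(176 \right)} = \left(\frac{1}{2} + \frac{\left(0 - 73\right)^{2}}{2}\right) - 4 \cdot 176 = \left(\frac{1}{2} + \frac{\left(-73\right)^{2}}{2}\right) - 704 = \left(\frac{1}{2} + \frac{1}{2} \cdot 5329\right) - 704 = \left(\frac{1}{2} + \frac{5329}{2}\right) - 704 = 2665 - 704 = 1961$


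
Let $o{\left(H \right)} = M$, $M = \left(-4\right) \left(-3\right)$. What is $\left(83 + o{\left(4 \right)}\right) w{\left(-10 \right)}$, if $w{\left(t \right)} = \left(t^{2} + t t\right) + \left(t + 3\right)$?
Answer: $18335$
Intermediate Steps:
$M = 12$
$o{\left(H \right)} = 12$
$w{\left(t \right)} = 3 + t + 2 t^{2}$ ($w{\left(t \right)} = \left(t^{2} + t^{2}\right) + \left(3 + t\right) = 2 t^{2} + \left(3 + t\right) = 3 + t + 2 t^{2}$)
$\left(83 + o{\left(4 \right)}\right) w{\left(-10 \right)} = \left(83 + 12\right) \left(3 - 10 + 2 \left(-10\right)^{2}\right) = 95 \left(3 - 10 + 2 \cdot 100\right) = 95 \left(3 - 10 + 200\right) = 95 \cdot 193 = 18335$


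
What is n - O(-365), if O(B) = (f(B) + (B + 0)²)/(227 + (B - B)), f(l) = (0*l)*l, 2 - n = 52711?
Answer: -12098168/227 ≈ -53296.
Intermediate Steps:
n = -52709 (n = 2 - 1*52711 = 2 - 52711 = -52709)
f(l) = 0 (f(l) = 0*l = 0)
O(B) = B²/227 (O(B) = (0 + (B + 0)²)/(227 + (B - B)) = (0 + B²)/(227 + 0) = B²/227)
n - O(-365) = -52709 - (-365)²/227 = -52709 - 133225/227 = -12098168/227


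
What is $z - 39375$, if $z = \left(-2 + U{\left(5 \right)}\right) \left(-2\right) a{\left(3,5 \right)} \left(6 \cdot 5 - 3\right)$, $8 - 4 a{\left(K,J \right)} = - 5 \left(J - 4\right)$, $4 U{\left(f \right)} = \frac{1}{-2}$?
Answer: $- \frac{624033}{16} \approx -39002.0$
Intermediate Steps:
$U{\left(f \right)} = - \frac{1}{8}$ ($U{\left(f \right)} = \frac{1}{4 \left(-2\right)} = \frac{1}{4} \left(- \frac{1}{2}\right) = - \frac{1}{8}$)
$a{\left(K,J \right)} = -3 + \frac{5 J}{4}$ ($a{\left(K,J \right)} = 2 - \frac{\left(-5\right) \left(J - 4\right)}{4} = 2 - \frac{\left(-5\right) \left(-4 + J\right)}{4} = 2 - \frac{20 - 5 J}{4} = 2 + \left(-5 + \frac{5 J}{4}\right) = -3 + \frac{5 J}{4}$)
$z = \frac{5967}{16}$ ($z = \left(-2 - \frac{1}{8}\right) \left(-2\right) \left(-3 + \frac{5}{4} \cdot 5\right) \left(6 \cdot 5 - 3\right) = \left(- \frac{17}{8}\right) \left(-2\right) \left(-3 + \frac{25}{4}\right) \left(30 - 3\right) = \frac{17}{4} \cdot \frac{13}{4} \cdot 27 = \frac{221}{16} \cdot 27 = \frac{5967}{16} \approx 372.94$)
$z - 39375 = \frac{5967}{16} - 39375 = - \frac{624033}{16}$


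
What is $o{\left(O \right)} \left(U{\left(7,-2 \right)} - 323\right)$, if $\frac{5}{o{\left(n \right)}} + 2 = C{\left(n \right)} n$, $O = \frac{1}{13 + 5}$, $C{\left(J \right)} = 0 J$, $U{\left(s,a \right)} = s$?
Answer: $790$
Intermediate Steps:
$C{\left(J \right)} = 0$
$O = \frac{1}{18} \approx 0.055556$
$o{\left(n \right)} = - \frac{5}{2}$ ($o{\left(n \right)} = \frac{5}{-2 + 0 n} = \frac{5}{-2 + 0} = \frac{5}{-2} = 5 \left(- \frac{1}{2}\right) = - \frac{5}{2}$)
$o{\left(O \right)} \left(U{\left(7,-2 \right)} - 323\right) = - \frac{5 \left(7 - 323\right)}{2} = \left(- \frac{5}{2}\right) \left(-316\right) = 790$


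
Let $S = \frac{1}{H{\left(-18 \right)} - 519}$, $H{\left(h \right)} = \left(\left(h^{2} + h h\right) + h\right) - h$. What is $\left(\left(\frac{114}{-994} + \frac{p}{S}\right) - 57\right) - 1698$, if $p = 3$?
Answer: $- \frac{679953}{497} \approx -1368.1$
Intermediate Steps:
$H{\left(h \right)} = 2 h^{2}$ ($H{\left(h \right)} = \left(\left(h^{2} + h^{2}\right) + h\right) - h = \left(2 h^{2} + h\right) - h = \left(h + 2 h^{2}\right) - h = 2 h^{2}$)
$S = \frac{1}{129}$ ($S = \frac{1}{2 \left(-18\right)^{2} - 519} = \frac{1}{2 \cdot 324 - 519} = \frac{1}{648 - 519} = \frac{1}{129} \approx 0.0077519$)
$\left(\left(\frac{114}{-994} + \frac{p}{S}\right) - 57\right) - 1698 = \left(\left(\frac{114}{-994} + 3 \frac{1}{\frac{1}{129}}\right) - 57\right) - 1698 = \left(\left(114 \left(- \frac{1}{994}\right) + 3 \cdot 129\right) - 57\right) - 1698 = \left(\left(- \frac{57}{497} + 387\right) - 57\right) - 1698 = \left(\frac{192282}{497} - 57\right) - 1698 = \frac{163953}{497} - 1698 = - \frac{679953}{497}$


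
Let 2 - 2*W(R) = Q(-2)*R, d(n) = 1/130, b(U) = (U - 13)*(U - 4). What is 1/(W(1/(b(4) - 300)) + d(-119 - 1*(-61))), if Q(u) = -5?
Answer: 1560/1559 ≈ 1.0006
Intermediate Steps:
b(U) = (-13 + U)*(-4 + U)
d(n) = 1/130
W(R) = 1 + 5*R/2 (W(R) = 1 - (-5)*R/2 = 1 + 5*R/2)
1/(W(1/(b(4) - 300)) + d(-119 - 1*(-61))) = 1/((1 + 5/(2*((52 + 4² - 17*4) - 300))) + 1/130) = 1/((1 + 5/(2*((52 + 16 - 68) - 300))) + 1/130) = 1/((1 + 5/(2*(0 - 300))) + 1/130) = 1/((1 + (5/2)/(-300)) + 1/130) = 1/((1 + (5/2)*(-1/300)) + 1/130) = 1/((1 - 1/120) + 1/130) = 1/(119/120 + 1/130) = 1/(1559/1560) = 1560/1559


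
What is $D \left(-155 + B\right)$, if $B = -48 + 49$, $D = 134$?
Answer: $-20636$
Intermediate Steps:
$B = 1$
$D \left(-155 + B\right) = 134 \left(-155 + 1\right) = 134 \left(-154\right) = -20636$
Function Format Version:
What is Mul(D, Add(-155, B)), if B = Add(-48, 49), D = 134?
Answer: -20636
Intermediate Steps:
B = 1
Mul(D, Add(-155, B)) = Mul(134, Add(-155, 1)) = Mul(134, -154) = -20636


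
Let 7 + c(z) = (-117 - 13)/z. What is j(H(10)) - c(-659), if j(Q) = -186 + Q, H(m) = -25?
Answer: -134566/659 ≈ -204.20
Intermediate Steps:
c(z) = -7 - 130/z (c(z) = -7 + (-117 - 13)/z = -7 - 130/z)
j(H(10)) - c(-659) = (-186 - 25) - (-7 - 130/(-659)) = -211 - (-7 - 130*(-1/659)) = -211 - (-7 + 130/659) = -211 - 1*(-4483/659) = -211 + 4483/659 = -134566/659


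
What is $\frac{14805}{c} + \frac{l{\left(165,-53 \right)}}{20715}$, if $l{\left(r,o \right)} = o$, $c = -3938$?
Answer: $- \frac{306894289}{81575670} \approx -3.7621$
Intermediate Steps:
$\frac{14805}{c} + \frac{l{\left(165,-53 \right)}}{20715} = \frac{14805}{-3938} - \frac{53}{20715} = 14805 \left(- \frac{1}{3938}\right) - \frac{53}{20715} = - \frac{14805}{3938} - \frac{53}{20715} = - \frac{306894289}{81575670}$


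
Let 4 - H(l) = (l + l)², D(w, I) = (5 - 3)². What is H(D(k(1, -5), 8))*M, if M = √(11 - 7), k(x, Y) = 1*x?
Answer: -120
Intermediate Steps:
k(x, Y) = x
D(w, I) = 4 (D(w, I) = 2² = 4)
H(l) = 4 - 4*l² (H(l) = 4 - (l + l)² = 4 - (2*l)² = 4 - 4*l²)
M = 2 (M = √4 = 2)
H(D(k(1, -5), 8))*M = (4 - 4*4²)*2 = (4 - 4*16)*2 = (4 - 64)*2 = -60*2 = -120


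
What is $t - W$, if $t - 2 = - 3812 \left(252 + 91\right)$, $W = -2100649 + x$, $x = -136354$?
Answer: $929489$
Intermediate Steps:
$W = -2237003$ ($W = -2100649 - 136354 = -2237003$)
$t = -1307514$ ($t = 2 - 3812 \left(252 + 91\right) = 2 - 1307516 = -1307514$)
$t - W = -1307514 - -2237003 = -1307514 + 2237003 = 929489$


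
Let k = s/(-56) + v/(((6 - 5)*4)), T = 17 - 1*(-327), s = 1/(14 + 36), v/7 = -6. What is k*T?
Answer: -1264243/350 ≈ -3612.1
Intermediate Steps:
v = -42 (v = 7*(-6) = -42)
s = 1/50 ≈ 0.020000
T = 344 (T = 17 + 327 = 344)
k = -29401/2800 (k = (1/50)/(-56) - 42*1/(4*(6 - 5)) = (1/50)*(-1/56) - 42/(1*4) = -1/2800 - 42/4 = -1/2800 - 42*1/4 = -1/2800 - 21/2 = -29401/2800 ≈ -10.500)
k*T = -29401/2800*344 = -1264243/350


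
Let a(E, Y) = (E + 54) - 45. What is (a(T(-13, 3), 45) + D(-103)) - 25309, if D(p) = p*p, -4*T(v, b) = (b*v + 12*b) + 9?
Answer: -29385/2 ≈ -14693.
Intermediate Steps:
T(v, b) = -9/4 - 3*b - b*v/4 (T(v, b) = -((b*v + 12*b) + 9)/4 = -((12*b + b*v) + 9)/4 = -(9 + 12*b + b*v)/4 = -9/4 - 3*b - b*v/4)
a(E, Y) = 9 + E (a(E, Y) = (54 + E) - 45 = 9 + E)
D(p) = p²
(a(T(-13, 3), 45) + D(-103)) - 25309 = ((9 + (-9/4 - 3*3 - ¼*3*(-13))) + (-103)²) - 25309 = ((9 + (-9/4 - 9 + 39/4)) + 10609) - 25309 = ((9 - 3/2) + 10609) - 25309 = (15/2 + 10609) - 25309 = 21233/2 - 25309 = -29385/2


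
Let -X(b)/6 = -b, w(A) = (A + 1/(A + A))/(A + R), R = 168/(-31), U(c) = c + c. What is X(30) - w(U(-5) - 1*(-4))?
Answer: 762377/4248 ≈ 179.47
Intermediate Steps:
U(c) = 2*c
R = -168/31 (R = 168*(-1/31) = -168/31 ≈ -5.4194)
w(A) = (A + 1/(2*A))/(-168/31 + A) (w(A) = (A + 1/(A + A))/(A - 168/31) = (A + 1/(2*A))/(-168/31 + A))
X(b) = 6*b (X(b) = -(-6)*b = 6*b)
X(30) - w(U(-5) - 1*(-4)) = 6*30 - 31*(1 + 2*(2*(-5) - 1*(-4))²)/(2*(2*(-5) - 1*(-4))*(-168 + 31*(2*(-5) - 1*(-4)))) = 180 - 31*(1 + 2*(-10 + 4)²)/(2*(-10 + 4)*(-168 + 31*(-10 + 4))) = 180 - 31*(1 + 2*(-6)²)/(2*(-6)*(-168 + 31*(-6))) = 180 - 31*(-1)*(1 + 2*36)/(2*6*(-168 - 186)) = 180 - 31*(-1)*(1 + 72)/(2*6*(-354)) = 180 - 31*(-1)*(-1)*73/(2*6*354) = 180 - 1*2263/4248 = 180 - 2263/4248 = 762377/4248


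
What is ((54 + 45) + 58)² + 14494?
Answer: 39143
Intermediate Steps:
((54 + 45) + 58)² + 14494 = (99 + 58)² + 14494 = 157² + 14494 = 24649 + 14494 = 39143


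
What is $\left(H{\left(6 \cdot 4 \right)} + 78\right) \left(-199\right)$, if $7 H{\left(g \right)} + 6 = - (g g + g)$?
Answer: $\frac{11940}{7} \approx 1705.7$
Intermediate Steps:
$H{\left(g \right)} = - \frac{6}{7} - \frac{g}{7} - \frac{g^{2}}{7}$ ($H{\left(g \right)} = - \frac{6}{7} + \frac{\left(-1\right) \left(g g + g\right)}{7} = - \frac{6}{7} + \frac{\left(-1\right) \left(g^{2} + g\right)}{7} = - \frac{6}{7} + \frac{\left(-1\right) \left(g + g^{2}\right)}{7} = - \frac{6}{7} + \frac{- g - g^{2}}{7} = - \frac{6}{7} - \left(\frac{g}{7} + \frac{g^{2}}{7}\right) = - \frac{6}{7} - \frac{g}{7} - \frac{g^{2}}{7}$)
$\left(H{\left(6 \cdot 4 \right)} + 78\right) \left(-199\right) = \left(\left(- \frac{6}{7} - \frac{6 \cdot 4}{7} - \frac{\left(6 \cdot 4\right)^{2}}{7}\right) + 78\right) \left(-199\right) = \left(\left(- \frac{6}{7} - \frac{24}{7} - \frac{24^{2}}{7}\right) + 78\right) \left(-199\right) = \left(\left(- \frac{6}{7} - \frac{24}{7} - \frac{576}{7}\right) + 78\right) \left(-199\right) = \left(- \frac{606}{7} + 78\right) \left(-199\right) = \left(- \frac{60}{7}\right) \left(-199\right) = \frac{11940}{7}$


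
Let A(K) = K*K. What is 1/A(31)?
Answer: 1/961 ≈ 0.0010406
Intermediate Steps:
A(K) = K²
1/A(31) = 1/(31²) = 1/961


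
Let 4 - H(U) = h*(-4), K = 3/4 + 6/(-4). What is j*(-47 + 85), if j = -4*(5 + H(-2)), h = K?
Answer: -912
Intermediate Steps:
K = -¾ (K = 3*(¼) + 6*(-¼) = ¾ - 3/2 = -¾ ≈ -0.75000)
h = -¾ ≈ -0.75000
H(U) = 1 (H(U) = 4 - (-3)*(-4)/4 = 4 - 1*3 = 4 - 3 = 1)
j = -24 (j = -4*(5 + 1) = -4*6 = -24)
j*(-47 + 85) = -24*(-47 + 85) = -24*38 = -912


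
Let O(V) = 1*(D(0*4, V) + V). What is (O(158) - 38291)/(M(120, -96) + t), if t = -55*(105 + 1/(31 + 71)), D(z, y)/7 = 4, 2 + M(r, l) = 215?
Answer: 3886710/567379 ≈ 6.8503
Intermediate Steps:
M(r, l) = 213 (M(r, l) = -2 + 215 = 213)
D(z, y) = 28 (D(z, y) = 7*4 = 28)
t = -589105/102 (t = -55*(105 + 1/102) = -55*10711/102 = -589105/102 ≈ -5775.5)
O(V) = 28 + V (O(V) = 1*(28 + V) = 28 + V)
(O(158) - 38291)/(M(120, -96) + t) = ((28 + 158) - 38291)/(213 - 589105/102) = (186 - 38291)/(-567379/102) = -38105*(-102/567379) = 3886710/567379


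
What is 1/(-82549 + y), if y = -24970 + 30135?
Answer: -1/77384 ≈ -1.2923e-5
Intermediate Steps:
y = 5165
1/(-82549 + y) = 1/(-82549 + 5165) = 1/(-77384) = -1/77384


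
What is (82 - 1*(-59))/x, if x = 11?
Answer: 141/11 ≈ 12.818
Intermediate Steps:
(82 - 1*(-59))/x = (82 - 1*(-59))/11 = (82 + 59)*(1/11) = 141*(1/11) = 141/11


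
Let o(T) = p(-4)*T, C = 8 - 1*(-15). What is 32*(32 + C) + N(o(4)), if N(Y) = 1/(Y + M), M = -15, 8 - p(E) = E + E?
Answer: 86241/49 ≈ 1760.0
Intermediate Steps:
p(E) = 8 - 2*E (p(E) = 8 - (E + E) = 8 - 2*E)
C = 23 (C = 8 + 15 = 23)
o(T) = 16*T (o(T) = (8 - 2*(-4))*T = (8 + 8)*T = 16*T)
N(Y) = 1/(-15 + Y) (N(Y) = 1/(Y - 15) = 1/(-15 + Y))
32*(32 + C) + N(o(4)) = 32*(32 + 23) + 1/(-15 + 16*4) = 32*55 + 1/(-15 + 64) = 1760 + 1/49 = 86241/49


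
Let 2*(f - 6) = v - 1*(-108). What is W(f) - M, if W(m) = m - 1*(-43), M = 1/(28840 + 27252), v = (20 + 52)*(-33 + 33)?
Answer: 5777475/56092 ≈ 103.00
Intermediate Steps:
v = 0 (v = 72*0 = 0)
f = 60 (f = 6 + (0 - 1*(-108))/2 = 6 + (0 + 108)/2 = 6 + (½)*108 = 6 + 54 = 60)
M = 1/56092 ≈ 1.7828e-5
W(m) = 43 + m (W(m) = m + 43 = 43 + m)
W(f) - M = (43 + 60) - 1*1/56092 = 103 - 1/56092 = 5777475/56092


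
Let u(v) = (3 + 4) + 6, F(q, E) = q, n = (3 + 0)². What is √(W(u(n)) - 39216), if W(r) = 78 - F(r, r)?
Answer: 7*I*√799 ≈ 197.87*I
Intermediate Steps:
n = 9 (n = 3² = 9)
u(v) = 13 (u(v) = 7 + 6 = 13)
W(r) = 78 - r
√(W(u(n)) - 39216) = √((78 - 1*13) - 39216) = √((78 - 13) - 39216) = √(65 - 39216) = √(-39151) = 7*I*√799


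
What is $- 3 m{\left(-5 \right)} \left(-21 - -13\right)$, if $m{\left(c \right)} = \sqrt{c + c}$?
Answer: $24 i \sqrt{10} \approx 75.895 i$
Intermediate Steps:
$m{\left(c \right)} = \sqrt{2} \sqrt{c}$ ($m{\left(c \right)} = \sqrt{2 c} = \sqrt{2} \sqrt{c}$)
$- 3 m{\left(-5 \right)} \left(-21 - -13\right) = - 3 \sqrt{2} \sqrt{-5} \left(-21 - -13\right) = - 3 \sqrt{2} i \sqrt{5} \left(-21 + 13\right) = - 3 i \sqrt{10} \left(-8\right) = 24 i \sqrt{10}$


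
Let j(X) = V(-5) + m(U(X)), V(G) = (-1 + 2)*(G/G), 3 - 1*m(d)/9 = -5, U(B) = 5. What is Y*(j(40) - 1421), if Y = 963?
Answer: -1298124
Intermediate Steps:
m(d) = 72 (m(d) = 27 - 9*(-5) = 27 + 45 = 72)
V(G) = 1 (V(G) = 1*1 = 1)
j(X) = 73 (j(X) = 1 + 72 = 73)
Y*(j(40) - 1421) = 963*(73 - 1421) = 963*(-1348) = -1298124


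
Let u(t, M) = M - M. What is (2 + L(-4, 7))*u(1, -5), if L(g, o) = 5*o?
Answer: 0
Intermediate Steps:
u(t, M) = 0
(2 + L(-4, 7))*u(1, -5) = (2 + 5*7)*0 = (2 + 35)*0 = 37*0 = 0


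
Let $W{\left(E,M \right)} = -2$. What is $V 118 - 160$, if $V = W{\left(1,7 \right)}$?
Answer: $-396$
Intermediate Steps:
$V = -2$
$V 118 - 160 = \left(-2\right) 118 - 160 = -236 + \left(-233 + 73\right) = -236 - 160 = -396$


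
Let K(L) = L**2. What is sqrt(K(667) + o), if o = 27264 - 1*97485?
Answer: 2*sqrt(93667) ≈ 612.10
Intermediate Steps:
o = -70221 (o = 27264 - 97485 = -70221)
sqrt(K(667) + o) = sqrt(667**2 - 70221) = sqrt(444889 - 70221) = sqrt(374668) = 2*sqrt(93667)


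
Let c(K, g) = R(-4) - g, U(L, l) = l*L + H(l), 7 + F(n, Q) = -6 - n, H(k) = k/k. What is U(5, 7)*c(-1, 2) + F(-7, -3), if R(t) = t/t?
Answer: -42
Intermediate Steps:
R(t) = 1
H(k) = 1
F(n, Q) = -13 - n (F(n, Q) = -7 + (-6 - n) = -13 - n)
U(L, l) = 1 + L*l (U(L, l) = l*L + 1 = L*l + 1 = 1 + L*l)
c(K, g) = 1 - g
U(5, 7)*c(-1, 2) + F(-7, -3) = (1 + 5*7)*(1 - 1*2) + (-13 - 1*(-7)) = (1 + 35)*(1 - 2) + (-13 + 7) = 36*(-1) - 6 = -36 - 6 = -42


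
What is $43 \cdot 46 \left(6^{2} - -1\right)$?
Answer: $73186$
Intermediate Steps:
$43 \cdot 46 \left(6^{2} - -1\right) = 1978 \left(36 + 1\right) = 1978 \cdot 37 = 73186$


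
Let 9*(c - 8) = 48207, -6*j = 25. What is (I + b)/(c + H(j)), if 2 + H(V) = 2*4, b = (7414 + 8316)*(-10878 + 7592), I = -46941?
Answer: -155207163/16111 ≈ -9633.6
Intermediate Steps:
j = -25/6 (j = -⅙*25 = -25/6 ≈ -4.1667)
c = 16093/3 (c = 8 + (⅑)*48207 = 8 + 16069/3 = 16093/3 ≈ 5364.3)
b = -51688780 (b = 15730*(-3286) = -51688780)
H(V) = 6 (H(V) = -2 + 2*4 = -2 + 8 = 6)
(I + b)/(c + H(j)) = (-46941 - 51688780)/(16093/3 + 6) = -51735721/16111/3 = -51735721*3/16111 = -155207163/16111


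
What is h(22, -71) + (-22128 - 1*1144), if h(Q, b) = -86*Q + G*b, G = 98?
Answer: -32122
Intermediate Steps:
h(Q, b) = -86*Q + 98*b
h(22, -71) + (-22128 - 1*1144) = (-86*22 + 98*(-71)) + (-22128 - 1*1144) = (-1892 - 6958) + (-22128 - 1144) = -8850 - 23272 = -32122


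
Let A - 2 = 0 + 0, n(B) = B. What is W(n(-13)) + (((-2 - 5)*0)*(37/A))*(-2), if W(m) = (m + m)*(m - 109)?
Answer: 3172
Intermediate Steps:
W(m) = 2*m*(-109 + m) (W(m) = (2*m)*(-109 + m) = 2*m*(-109 + m))
A = 2 (A = 2 + (0 + 0) = 2 + 0 = 2)
W(n(-13)) + (((-2 - 5)*0)*(37/A))*(-2) = 2*(-13)*(-109 - 13) + (((-2 - 5)*0)*(37/2))*(-2) = 2*(-13)*(-122) + ((-7*0)*(37*(½)))*(-2) = 3172 + (0*(37/2))*(-2) = 3172 + 0*(-2) = 3172 + 0 = 3172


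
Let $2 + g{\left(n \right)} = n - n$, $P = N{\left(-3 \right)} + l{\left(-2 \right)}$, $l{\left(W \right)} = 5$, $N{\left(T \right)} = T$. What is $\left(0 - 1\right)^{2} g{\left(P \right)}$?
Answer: $-2$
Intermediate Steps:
$P = 2$ ($P = -3 + 5 = 2$)
$g{\left(n \right)} = -2$ ($g{\left(n \right)} = -2 + \left(n - n\right) = -2 + 0 = -2$)
$\left(0 - 1\right)^{2} g{\left(P \right)} = \left(0 - 1\right)^{2} \left(-2\right) = \left(-1\right)^{2} \left(-2\right) = 1 \left(-2\right) = -2$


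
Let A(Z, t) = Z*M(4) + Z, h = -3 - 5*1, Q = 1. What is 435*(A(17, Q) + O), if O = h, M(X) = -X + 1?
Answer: -18270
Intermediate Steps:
M(X) = 1 - X
h = -8 (h = -3 - 5 = -8)
O = -8
A(Z, t) = -2*Z (A(Z, t) = Z*(1 - 1*4) + Z = Z*(1 - 4) + Z = Z*(-3) + Z = -3*Z + Z = -2*Z)
435*(A(17, Q) + O) = 435*(-2*17 - 8) = 435*(-34 - 8) = 435*(-42) = -18270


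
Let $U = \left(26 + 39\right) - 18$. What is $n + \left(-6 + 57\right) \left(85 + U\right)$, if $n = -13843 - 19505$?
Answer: $-26616$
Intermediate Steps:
$U = 47$ ($U = 65 - 18 = 47$)
$n = -33348$ ($n = -13843 - 19505 = -33348$)
$n + \left(-6 + 57\right) \left(85 + U\right) = -33348 + \left(-6 + 57\right) \left(85 + 47\right) = -33348 + 51 \cdot 132 = -33348 + 6732 = -26616$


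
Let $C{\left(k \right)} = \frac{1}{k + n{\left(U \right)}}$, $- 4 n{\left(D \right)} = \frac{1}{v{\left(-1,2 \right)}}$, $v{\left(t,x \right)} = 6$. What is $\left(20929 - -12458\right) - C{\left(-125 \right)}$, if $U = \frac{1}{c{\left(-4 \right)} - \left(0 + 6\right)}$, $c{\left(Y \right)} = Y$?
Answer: $\frac{100194411}{3001} \approx 33387.0$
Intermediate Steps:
$U = - \frac{1}{10}$ ($U = \frac{1}{-4 - \left(0 + 6\right)} = \frac{1}{-4 - 6} = \frac{1}{-10} = - \frac{1}{10} \approx -0.1$)
$n{\left(D \right)} = - \frac{1}{24}$ ($n{\left(D \right)} = - \frac{1}{4 \cdot 6} = \left(- \frac{1}{4}\right) \frac{1}{6} = - \frac{1}{24}$)
$C{\left(k \right)} = \frac{1}{- \frac{1}{24} + k}$ ($C{\left(k \right)} = \frac{1}{k - \frac{1}{24}} = \frac{1}{- \frac{1}{24} + k}$)
$\left(20929 - -12458\right) - C{\left(-125 \right)} = \left(20929 - -12458\right) - \frac{24}{-1 + 24 \left(-125\right)} = \left(20929 + 12458\right) - \frac{24}{-1 - 3000} = 33387 - \frac{24}{-3001} = 33387 - 24 \left(- \frac{1}{3001}\right) = 33387 - - \frac{24}{3001} = 33387 + \frac{24}{3001} = \frac{100194411}{3001}$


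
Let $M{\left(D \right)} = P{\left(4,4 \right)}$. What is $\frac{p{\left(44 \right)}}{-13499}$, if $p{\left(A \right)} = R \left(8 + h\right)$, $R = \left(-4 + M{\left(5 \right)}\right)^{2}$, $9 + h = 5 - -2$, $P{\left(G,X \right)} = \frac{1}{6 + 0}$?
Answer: $- \frac{529}{80994} \approx -0.0065314$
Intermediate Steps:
$P{\left(G,X \right)} = \frac{1}{6}$
$M{\left(D \right)} = \frac{1}{6}$
$h = -2$ ($h = -9 + \left(5 - -2\right) = -9 + \left(5 + 2\right) = -9 + 7 = -2$)
$R = \frac{529}{36}$ ($R = \left(-4 + \frac{1}{6}\right)^{2} = \left(- \frac{23}{6}\right)^{2} = \frac{529}{36} \approx 14.694$)
$p{\left(A \right)} = \frac{529}{6}$ ($p{\left(A \right)} = \frac{529 \left(8 - 2\right)}{36} = \frac{529}{36} \cdot 6 = \frac{529}{6}$)
$\frac{p{\left(44 \right)}}{-13499} = \frac{529}{6 \left(-13499\right)} = \frac{529}{6} \left(- \frac{1}{13499}\right) = - \frac{529}{80994}$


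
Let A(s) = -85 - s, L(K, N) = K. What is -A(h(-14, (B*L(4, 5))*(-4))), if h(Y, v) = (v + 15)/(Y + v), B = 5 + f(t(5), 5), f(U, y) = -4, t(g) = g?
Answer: 2551/30 ≈ 85.033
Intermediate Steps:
B = 1 (B = 5 - 4 = 1)
h(Y, v) = (15 + v)/(Y + v)
-A(h(-14, (B*L(4, 5))*(-4))) = -(-85 - (15 + (1*4)*(-4))/(-14 + (1*4)*(-4))) = -(-85 - (15 + 4*(-4))/(-14 + 4*(-4))) = -(-85 - (15 - 16)/(-14 - 16)) = -(-85 - (-1)/(-30)) = -(-85 - (-1)*(-1)/30) = -(-85 - 1*1/30) = -(-85 - 1/30) = -1*(-2551/30) = 2551/30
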